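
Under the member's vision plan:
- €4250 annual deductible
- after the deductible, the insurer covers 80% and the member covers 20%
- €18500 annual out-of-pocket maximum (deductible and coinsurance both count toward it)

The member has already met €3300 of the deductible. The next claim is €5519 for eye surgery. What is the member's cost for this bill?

€1863.80

Remaining deductible: €4250 − €3300 = €950.
That leaves €5519 − €950 = €4569 for coinsurance.
20% of €4569 = €913.80 falls to the member.
Member responsibility before any cap: €950 + €913.80 = €1863.80.
Cumulative spending €3300 + €1863.80 = €5163.80 stays under the €18500 maximum.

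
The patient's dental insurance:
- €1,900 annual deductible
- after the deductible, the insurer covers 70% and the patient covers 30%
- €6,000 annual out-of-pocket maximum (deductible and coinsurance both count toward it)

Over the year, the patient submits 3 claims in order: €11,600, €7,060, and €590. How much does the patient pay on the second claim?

€1,190

#1 (€11,600): deductible takes €1,900, €9,700 remains; patient's 30% is €2,910. Patient owes €4,810 (running OOP €4,810).
#2 (€7,060): deductible met; 30% of €7,060 = €2,118. Adding that to €4,810 gives €6,928, past the €6,000 cap; patient pays only €6,000 − €4,810 = €1,190.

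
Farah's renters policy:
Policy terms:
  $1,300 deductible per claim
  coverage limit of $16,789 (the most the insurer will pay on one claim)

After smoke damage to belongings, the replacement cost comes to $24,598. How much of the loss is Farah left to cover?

Subtract the deductible: $24,598 − $1,300 = $23,298.
Since $23,298 > $16,789, the payout is capped at $16,789.
Out of pocket: $24,598 − $16,789 = $7,809.

$7,809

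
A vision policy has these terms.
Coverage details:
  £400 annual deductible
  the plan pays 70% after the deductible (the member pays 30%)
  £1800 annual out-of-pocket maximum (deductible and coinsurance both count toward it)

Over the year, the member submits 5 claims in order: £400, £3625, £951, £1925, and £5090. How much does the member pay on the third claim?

£285.30

Bill 1, £400: fully absorbed by the deductible. Member pays £400; OOP now £400.
Bill 2, £3625: deductible met; 30% of £3625 = £1087.50. Cost to member: £1087.50. OOP to date £1487.50.
Bill 3, £951: deductible already satisfied, so member's share is 30% × £951 = £285.30. Cost to member: £285.30. OOP to date £1772.80.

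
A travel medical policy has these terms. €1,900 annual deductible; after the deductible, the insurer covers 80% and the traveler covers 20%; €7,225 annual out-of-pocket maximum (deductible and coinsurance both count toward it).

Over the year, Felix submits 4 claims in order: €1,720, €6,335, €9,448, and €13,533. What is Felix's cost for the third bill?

Claim 1 — €1,720: entire amount goes to the deductible. Traveler owes €1,720 (running OOP €1,720).
Claim 2 — €6,335: deductible takes €180, €6,155 remains; coinsurance €6,155 × 20% = €1,231. Traveler pays €1,411; OOP now €3,131.
Claim 3 — €9,448: deductible already satisfied, so traveler's share is 20% × €9,448 = €1,889.60. Traveler owes €1,889.60 (running OOP €5,020.60).

€1,889.60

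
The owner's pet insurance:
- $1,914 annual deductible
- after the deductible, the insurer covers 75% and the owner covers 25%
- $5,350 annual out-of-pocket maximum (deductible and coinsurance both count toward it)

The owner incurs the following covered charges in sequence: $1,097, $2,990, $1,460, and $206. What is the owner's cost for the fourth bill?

$51.50

Claim 1 — $1,097: fully absorbed by the deductible. Cost to owner: $1,097. OOP to date $1,097.
Claim 2 — $2,990: $817 finishes the deductible; $2,173 goes to coinsurance; coinsurance $2,173 × 25% = $543.25. Cost to owner: $1,360.25. OOP to date $2,457.25.
Claim 3 — $1,460: deductible already satisfied, so owner's share is 25% × $1,460 = $365. Owner pays $365; OOP now $2,822.25.
Claim 4 — $206: deductible met; 25% of $206 = $51.50. Owner owes $51.50 (running OOP $2,873.75).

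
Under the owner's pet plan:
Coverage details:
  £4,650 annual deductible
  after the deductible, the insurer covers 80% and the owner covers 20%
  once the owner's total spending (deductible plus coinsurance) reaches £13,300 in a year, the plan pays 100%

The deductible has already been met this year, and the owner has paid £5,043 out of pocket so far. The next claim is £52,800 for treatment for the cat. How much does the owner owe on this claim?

£8,257

With the deductible met, the entire £52,800 is subject to coinsurance.
Owner's 20% share of £52,800 is £10,560.
That would bring total out-of-pocket to £15,603, past the £13,300 cap. The owner is capped at £13,300 − £5,043 = £8,257 on this claim.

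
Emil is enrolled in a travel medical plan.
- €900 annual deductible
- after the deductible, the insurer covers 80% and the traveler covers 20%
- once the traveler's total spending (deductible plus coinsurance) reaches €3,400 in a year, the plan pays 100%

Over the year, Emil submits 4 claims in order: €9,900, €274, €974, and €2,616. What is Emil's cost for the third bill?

#1 (€9,900): €900 to deductible, leaving €9,000; 20% of €9,000 = €1,800. Traveler owes €2,700 (running OOP €2,700).
#2 (€274): deductible already satisfied, so traveler's share is 20% × €274 = €54.80. Traveler owes €54.80 (running OOP €2,754.80).
#3 (€974): deductible met; 20% of €974 = €194.80. Traveler pays €194.80; OOP now €2,949.60.

€194.80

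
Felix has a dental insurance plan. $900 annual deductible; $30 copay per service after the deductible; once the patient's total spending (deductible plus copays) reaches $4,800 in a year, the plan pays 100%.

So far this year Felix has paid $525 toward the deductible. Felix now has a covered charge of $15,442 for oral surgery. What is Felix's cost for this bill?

$525 of the $900 deductible is already met, leaving $375.
That leaves $15,442 − $375 = $15,067 for the copay.
Copay on this service: $30.
That puts the patient's cost at $375 + $30 = $405 before any cap.
Cumulative spending $525 + $405 = $930 stays under the $4,800 maximum.

$405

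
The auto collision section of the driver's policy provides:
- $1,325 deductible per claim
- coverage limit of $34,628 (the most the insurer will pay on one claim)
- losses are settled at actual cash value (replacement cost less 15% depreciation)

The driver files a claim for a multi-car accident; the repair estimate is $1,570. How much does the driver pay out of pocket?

$1,560.50

Depreciate 15%: the covered value is $1,570 × 0.85 = $1,334.50.
Less the $1,325 deductible: $1,334.50 − $1,325 = $9.50.
$9.50 is within the $34,628 limit, so the insurer pays $9.50.
The driver bears the rest of the original loss: $1,570 − $9.50 = $1,560.50.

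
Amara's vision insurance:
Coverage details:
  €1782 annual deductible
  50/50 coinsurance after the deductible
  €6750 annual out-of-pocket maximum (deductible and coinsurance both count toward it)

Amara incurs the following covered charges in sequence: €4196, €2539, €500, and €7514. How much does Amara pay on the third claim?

Bill 1, €4196: €1782 to deductible, leaving €2414; coinsurance €2414 × 50% = €1207. Cost to member: €2989. OOP to date €2989.
Bill 2, €2539: 50% coinsurance on €2539 = €1269.50. Member owes €1269.50 (running OOP €4258.50).
Bill 3, €500: deductible met; 50% of €500 = €250. Member pays €250; OOP now €4508.50.

€250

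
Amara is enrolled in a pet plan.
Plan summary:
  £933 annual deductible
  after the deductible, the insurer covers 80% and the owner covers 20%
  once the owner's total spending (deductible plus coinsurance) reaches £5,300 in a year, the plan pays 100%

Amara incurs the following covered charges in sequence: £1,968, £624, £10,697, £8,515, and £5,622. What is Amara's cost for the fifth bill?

Bill 1, £1,968: £933 finishes the deductible; £1,035 goes to coinsurance; 20% of £1,035 = £207. Cost to owner: £1,140. OOP to date £1,140.
Bill 2, £624: deductible met; 20% of £624 = £124.80. Owner pays £124.80; OOP now £1,264.80.
Bill 3, £10,697: deductible met; 20% of £10,697 = £2,139.40. Owner owes £2,139.40 (running OOP £3,404.20).
Bill 4, £8,515: 20% coinsurance on £8,515 = £1,703. Owner pays £1,703; OOP now £5,107.20.
Bill 5, £5,622: deductible already satisfied, so owner's share is 20% × £5,622 = £1,124.40. Adding that to £5,107.20 gives £6,231.60, past the £5,300 cap; owner pays only £5,300 − £5,107.20 = £192.80.

£192.80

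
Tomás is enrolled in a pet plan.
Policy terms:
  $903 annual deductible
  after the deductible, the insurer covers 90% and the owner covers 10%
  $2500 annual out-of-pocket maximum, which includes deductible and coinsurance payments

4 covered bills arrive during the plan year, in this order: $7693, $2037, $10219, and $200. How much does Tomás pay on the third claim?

$714.30

Bill 1, $7693: $903 finishes the deductible; $6790 goes to coinsurance; coinsurance $6790 × 10% = $679. Owner owes $1582 (running OOP $1582).
Bill 2, $2037: 10% coinsurance on $2037 = $203.70. Owner owes $203.70 (running OOP $1785.70).
Bill 3, $10219: 10% coinsurance on $10219 = $1021.90. That would push OOP to $2807.60, over the $2500 cap, so owner pays $2500 − $1785.70 = $714.30.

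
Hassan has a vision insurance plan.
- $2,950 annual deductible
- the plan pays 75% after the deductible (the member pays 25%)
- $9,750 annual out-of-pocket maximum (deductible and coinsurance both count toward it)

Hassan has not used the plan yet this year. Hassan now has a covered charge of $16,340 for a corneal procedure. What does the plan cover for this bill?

Deductible not yet touched, so the first $2,950 of the bill goes to the deductible.
The remaining $13,390 (= $16,340 − $2,950) moves to coinsurance.
Member's 25% share of $13,390 is $3,347.50.
Member responsibility before any cap: $2,950 + $3,347.50 = $6,297.50.
Year-to-date out-of-pocket becomes $0 + $6,297.50 = $6,297.50, still under the $9,750 maximum, so no cap applies.
The insurer covers the remainder: $16,340 − $6,297.50 = $10,042.50.

$10,042.50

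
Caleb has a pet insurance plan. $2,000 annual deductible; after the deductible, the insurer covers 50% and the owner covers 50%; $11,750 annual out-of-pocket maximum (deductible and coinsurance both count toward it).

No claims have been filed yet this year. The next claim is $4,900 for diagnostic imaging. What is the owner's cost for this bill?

Deductible not yet touched, so the first $2,000 of the bill goes to the deductible.
After the $2,000 deductible portion, $4,900 − $2,000 = $2,900 is subject to coinsurance.
50% of $2,900 = $1,450 falls to the owner.
That puts the owner's cost at $2,000 + $1,450 = $3,450 before any cap.
Total out-of-pocket so far would be $0 + $3,450 = $3,450, below the $11,750 cap — no reduction.

$3,450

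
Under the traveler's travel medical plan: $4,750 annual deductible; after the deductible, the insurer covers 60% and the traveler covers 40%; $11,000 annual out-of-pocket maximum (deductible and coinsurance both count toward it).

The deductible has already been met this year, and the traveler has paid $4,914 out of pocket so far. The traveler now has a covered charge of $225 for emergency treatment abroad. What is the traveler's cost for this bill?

The deductible is already satisfied, so the full bill goes to coinsurance.
Traveler's 40% share of $225 is $90.
Cumulative spending $4,914 + $90 = $5,004 stays under the $11,000 maximum.

$90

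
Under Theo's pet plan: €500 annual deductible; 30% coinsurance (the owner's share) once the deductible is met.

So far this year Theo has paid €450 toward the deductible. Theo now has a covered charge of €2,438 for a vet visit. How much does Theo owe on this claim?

€766.40

Remaining deductible: €500 − €450 = €50.
After the €50 deductible portion, €2,438 − €50 = €2,388 is subject to coinsurance.
30% of €2,388 = €716.40 falls to the owner.
That puts the owner's cost at €50 + €716.40 = €766.40.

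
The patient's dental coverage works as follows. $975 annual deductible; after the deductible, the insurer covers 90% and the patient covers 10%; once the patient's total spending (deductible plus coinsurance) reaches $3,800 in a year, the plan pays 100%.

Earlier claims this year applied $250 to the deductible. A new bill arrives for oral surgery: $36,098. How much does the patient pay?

Deductible still to meet: $975 − $250 = $725.
After the $725 deductible portion, $36,098 − $725 = $35,373 is subject to coinsurance.
Patient's 10% share of $35,373 is $3,537.30.
Patient responsibility before any cap: $725 + $3,537.30 = $4,262.30.
Year-to-date out-of-pocket would reach $250 + $4,262.30 = $4,512.30, above the $3,800 maximum, so the patient pays only $3,800 − $250 = $3,550.

$3,550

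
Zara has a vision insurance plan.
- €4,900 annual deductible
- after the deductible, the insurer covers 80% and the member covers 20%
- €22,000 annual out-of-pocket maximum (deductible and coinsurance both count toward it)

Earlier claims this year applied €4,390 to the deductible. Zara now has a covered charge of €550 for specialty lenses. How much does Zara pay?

€518

Remaining deductible: €4,900 − €4,390 = €510.
After the €510 deductible portion, €550 − €510 = €40 is subject to coinsurance.
20% of €40 = €8 falls to the member.
So the member owes €510 + €8 = €518 before any cap.
Cumulative spending €4,390 + €518 = €4,908 stays under the €22,000 maximum.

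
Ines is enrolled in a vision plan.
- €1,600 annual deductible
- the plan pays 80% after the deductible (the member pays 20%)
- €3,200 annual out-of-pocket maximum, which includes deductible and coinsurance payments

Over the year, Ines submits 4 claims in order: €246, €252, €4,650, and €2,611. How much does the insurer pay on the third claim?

Claim 1 (€246): entire amount goes to the deductible. Member owes €246 (running OOP €246). Insurer: €246 − €246 = €0.
Claim 2 (€252): entire amount goes to the deductible. Member owes €252 (running OOP €498). Plan pays €252 − €252 = €0.
Claim 3 (€4,650): €1,102 to deductible, leaving €3,548; coinsurance €3,548 × 20% = €709.60. Cost to member: €1,811.60. OOP to date €2,309.60. Insurer: €4,650 − €1,811.60 = €2,838.40.

€2,838.40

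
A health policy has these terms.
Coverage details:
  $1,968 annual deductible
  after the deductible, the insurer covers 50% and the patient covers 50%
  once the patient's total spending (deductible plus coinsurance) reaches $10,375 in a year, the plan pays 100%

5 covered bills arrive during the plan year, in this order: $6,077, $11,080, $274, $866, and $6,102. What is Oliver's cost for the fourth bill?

Claim 1 ($6,077): $1,968 to deductible, leaving $4,109; patient's 50% is $2,054.50. Patient owes $4,022.50 (running OOP $4,022.50).
Claim 2 ($11,080): 50% coinsurance on $11,080 = $5,540. Patient pays $5,540; OOP now $9,562.50.
Claim 3 ($274): 50% coinsurance on $274 = $137. Patient owes $137 (running OOP $9,699.50).
Claim 4 ($866): 50% coinsurance on $866 = $433. Cost to patient: $433. OOP to date $10,132.50.

$433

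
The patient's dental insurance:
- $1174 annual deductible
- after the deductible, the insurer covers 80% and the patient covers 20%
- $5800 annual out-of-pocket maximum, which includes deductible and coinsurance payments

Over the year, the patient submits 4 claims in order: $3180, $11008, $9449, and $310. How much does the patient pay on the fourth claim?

$62

Bill 1, $3180: $1174 finishes the deductible; $2006 goes to coinsurance; coinsurance $2006 × 20% = $401.20. Patient pays $1575.20; OOP now $1575.20.
Bill 2, $11008: 20% coinsurance on $11008 = $2201.60. Patient pays $2201.60; OOP now $3776.80.
Bill 3, $9449: deductible met; 20% of $9449 = $1889.80. Cost to patient: $1889.80. OOP to date $5666.60.
Bill 4, $310: deductible already satisfied, so patient's share is 20% × $310 = $62. Patient pays $62; OOP now $5728.60.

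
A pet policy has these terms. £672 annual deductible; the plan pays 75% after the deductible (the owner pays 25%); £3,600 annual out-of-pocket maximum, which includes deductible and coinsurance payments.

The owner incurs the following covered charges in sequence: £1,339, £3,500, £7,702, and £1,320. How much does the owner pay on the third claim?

Bill 1, £1,339: deductible takes £672, £667 remains; owner's 25% is £166.75. Cost to owner: £838.75. OOP to date £838.75.
Bill 2, £3,500: 25% coinsurance on £3,500 = £875. Owner owes £875 (running OOP £1,713.75).
Bill 3, £7,702: 25% coinsurance on £7,702 = £1,925.50. That would push OOP to £3,639.25, over the £3,600 cap, so owner pays £3,600 − £1,713.75 = £1,886.25.

£1,886.25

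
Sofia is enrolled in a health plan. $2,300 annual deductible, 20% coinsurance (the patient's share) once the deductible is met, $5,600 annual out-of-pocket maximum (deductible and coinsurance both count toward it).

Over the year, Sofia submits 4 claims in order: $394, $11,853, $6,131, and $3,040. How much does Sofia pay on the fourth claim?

$84.40

Claim 1 — $394: fully absorbed by the deductible. Patient owes $394 (running OOP $394).
Claim 2 — $11,853: $1,906 to deductible, leaving $9,947; coinsurance $9,947 × 20% = $1,989.40. Patient pays $3,895.40; OOP now $4,289.40.
Claim 3 — $6,131: deductible met; 20% of $6,131 = $1,226.20. Patient pays $1,226.20; OOP now $5,515.60.
Claim 4 — $3,040: deductible met; 20% of $3,040 = $608. OOP would hit $6,123.60 > $5,600, so the cap limits the patient to $5,600 − $5,515.60 = $84.40.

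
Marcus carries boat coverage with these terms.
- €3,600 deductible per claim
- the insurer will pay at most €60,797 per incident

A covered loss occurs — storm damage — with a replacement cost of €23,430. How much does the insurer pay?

Subtract the deductible: €23,430 − €3,600 = €19,830.
€19,830 is within the €60,797 limit, so the insurer pays €19,830.

€19,830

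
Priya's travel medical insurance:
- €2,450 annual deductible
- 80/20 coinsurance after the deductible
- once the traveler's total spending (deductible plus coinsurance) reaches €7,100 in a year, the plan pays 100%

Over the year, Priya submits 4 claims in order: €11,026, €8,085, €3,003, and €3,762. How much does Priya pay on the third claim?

€600.60

Claim 1 — €11,026: €2,450 finishes the deductible; €8,576 goes to coinsurance; 20% of €8,576 = €1,715.20. Cost to traveler: €4,165.20. OOP to date €4,165.20.
Claim 2 — €8,085: 20% coinsurance on €8,085 = €1,617. Cost to traveler: €1,617. OOP to date €5,782.20.
Claim 3 — €3,003: deductible met; 20% of €3,003 = €600.60. Cost to traveler: €600.60. OOP to date €6,382.80.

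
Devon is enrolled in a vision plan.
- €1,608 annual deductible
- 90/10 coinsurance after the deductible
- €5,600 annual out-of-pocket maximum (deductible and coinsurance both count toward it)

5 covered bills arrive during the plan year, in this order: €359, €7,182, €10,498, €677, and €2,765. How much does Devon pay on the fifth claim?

€276.50

#1 (€359): entire amount goes to the deductible. Member owes €359 (running OOP €359).
#2 (€7,182): €1,249 finishes the deductible; €5,933 goes to coinsurance; member's 10% is €593.30. Cost to member: €1,842.30. OOP to date €2,201.30.
#3 (€10,498): 10% coinsurance on €10,498 = €1,049.80. Member pays €1,049.80; OOP now €3,251.10.
#4 (€677): deductible already satisfied, so member's share is 10% × €677 = €67.70. Member pays €67.70; OOP now €3,318.80.
#5 (€2,765): deductible met; 10% of €2,765 = €276.50. Member owes €276.50 (running OOP €3,595.30).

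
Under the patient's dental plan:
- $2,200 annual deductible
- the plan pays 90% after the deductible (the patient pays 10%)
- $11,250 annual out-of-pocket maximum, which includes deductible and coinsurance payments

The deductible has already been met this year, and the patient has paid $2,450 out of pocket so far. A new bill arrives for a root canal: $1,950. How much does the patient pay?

$195

The deductible is already satisfied, so the full bill goes to coinsurance.
Coinsurance: $1,950 × 10% = $195.
Total out-of-pocket so far would be $2,450 + $195 = $2,645, below the $11,250 cap — no reduction.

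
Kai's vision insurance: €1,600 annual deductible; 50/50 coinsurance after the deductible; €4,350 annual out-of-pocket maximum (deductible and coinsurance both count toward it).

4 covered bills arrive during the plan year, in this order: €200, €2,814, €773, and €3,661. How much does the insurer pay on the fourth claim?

€2,004.50

Bill 1, €200: fully absorbed by the deductible. Member owes €200 (running OOP €200). Insurer: €200 − €200 = €0.
Bill 2, €2,814: €1,400 finishes the deductible; €1,414 goes to coinsurance; member's 50% is €707. Cost to member: €2,107. OOP to date €2,307. Insurer: €2,814 − €2,107 = €707.
Bill 3, €773: 50% coinsurance on €773 = €386.50. Member pays €386.50; OOP now €2,693.50. Insurer: €773 − €386.50 = €386.50.
Bill 4, €3,661: deductible already satisfied, so member's share is 50% × €3,661 = €1,830.50. Adding that to €2,693.50 gives €4,524, past the €4,350 cap; member pays only €4,350 − €2,693.50 = €1,656.50. Plan pays €3,661 − €1,656.50 = €2,004.50.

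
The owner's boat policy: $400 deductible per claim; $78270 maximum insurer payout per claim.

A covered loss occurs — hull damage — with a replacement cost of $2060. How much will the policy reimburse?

After the deductible, $2060 − $400 = $1660 remains.
$1660 is within the $78270 limit, so the insurer pays $1660.

$1660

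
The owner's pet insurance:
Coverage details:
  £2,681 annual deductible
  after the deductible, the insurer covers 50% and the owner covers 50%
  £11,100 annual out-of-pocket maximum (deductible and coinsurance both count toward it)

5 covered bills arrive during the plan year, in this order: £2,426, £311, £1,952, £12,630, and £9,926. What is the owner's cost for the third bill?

Claim 1 (£2,426): all of it applies to the deductible. Owner pays £2,426; OOP now £2,426.
Claim 2 (£311): £255 to deductible, leaving £56; 50% of £56 = £28. Owner pays £283; OOP now £2,709.
Claim 3 (£1,952): deductible met; 50% of £1,952 = £976. Owner pays £976; OOP now £3,685.

£976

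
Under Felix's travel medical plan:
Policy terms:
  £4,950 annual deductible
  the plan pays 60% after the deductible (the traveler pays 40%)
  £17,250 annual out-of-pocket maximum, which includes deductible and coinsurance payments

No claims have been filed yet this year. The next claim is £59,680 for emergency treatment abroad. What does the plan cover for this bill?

£42,430

The full £4,950 deductible is still open; £4,950 of this bill applies to it.
That leaves £59,680 − £4,950 = £54,730 for coinsurance.
40% of £54,730 = £21,892 falls to the traveler.
So the traveler owes £4,950 + £21,892 = £26,842 before any cap.
That would bring total out-of-pocket to £26,842, past the £17,250 cap. The traveler is capped at £17,250 − £0 = £17,250 on this claim.
The plan picks up £59,680 − £17,250 = £42,430.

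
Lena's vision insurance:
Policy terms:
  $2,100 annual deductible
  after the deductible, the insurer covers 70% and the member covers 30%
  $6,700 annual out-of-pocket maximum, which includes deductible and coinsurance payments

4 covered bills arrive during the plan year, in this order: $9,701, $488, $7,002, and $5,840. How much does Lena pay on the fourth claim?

$72.70

Claim 1 — $9,701: deductible takes $2,100, $7,601 remains; 30% of $7,601 = $2,280.30. Cost to member: $4,380.30. OOP to date $4,380.30.
Claim 2 — $488: deductible already satisfied, so member's share is 30% × $488 = $146.40. Member pays $146.40; OOP now $4,526.70.
Claim 3 — $7,002: deductible met; 30% of $7,002 = $2,100.60. Member pays $2,100.60; OOP now $6,627.30.
Claim 4 — $5,840: deductible met; 30% of $5,840 = $1,752. Adding that to $6,627.30 gives $8,379.30, past the $6,700 cap; member pays only $6,700 − $6,627.30 = $72.70.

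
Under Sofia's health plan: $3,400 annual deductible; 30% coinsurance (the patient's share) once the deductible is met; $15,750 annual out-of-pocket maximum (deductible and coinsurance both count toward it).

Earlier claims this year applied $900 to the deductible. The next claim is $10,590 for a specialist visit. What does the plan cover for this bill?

Remaining deductible: $3,400 − $900 = $2,500.
The remaining $8,090 (= $10,590 − $2,500) moves to coinsurance.
Patient's 30% share of $8,090 is $2,427.
So the patient owes $2,500 + $2,427 = $4,927 before any cap.
Cumulative spending $900 + $4,927 = $5,827 stays under the $15,750 maximum.
Insurer pays the balance: $10,590 − $4,927 = $5,663.

$5,663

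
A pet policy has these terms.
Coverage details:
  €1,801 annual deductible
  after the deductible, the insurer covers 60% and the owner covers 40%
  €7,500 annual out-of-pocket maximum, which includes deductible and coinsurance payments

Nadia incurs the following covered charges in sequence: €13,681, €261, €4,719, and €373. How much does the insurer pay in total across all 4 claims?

Claim 1 (€13,681): deductible takes €1,801, €11,880 remains; 40% of €11,880 = €4,752. Cost to owner: €6,553. OOP to date €6,553. Insurer: €13,681 − €6,553 = €7,128.
Claim 2 (€261): deductible met; 40% of €261 = €104.40. Owner pays €104.40; OOP now €6,657.40. Plan pays €261 − €104.40 = €156.60.
Claim 3 (€4,719): deductible already satisfied, so owner's share is 40% × €4,719 = €1,887.60. That would push OOP to €8,545, over the €7,500 cap, so owner pays €7,500 − €6,657.40 = €842.60. Insurer: €4,719 − €842.60 = €3,876.40.
Claim 4 (€373): 40% coinsurance on €373 = €149.20. That would push OOP to €7,649.20, over the €7,500 cap, so owner pays €7,500 − €7,500 = €0. Plan pays €373 − €0 = €373.
Insurer total: €7,128 + €156.60 + €3,876.40 + €373 = €11,534.

€11,534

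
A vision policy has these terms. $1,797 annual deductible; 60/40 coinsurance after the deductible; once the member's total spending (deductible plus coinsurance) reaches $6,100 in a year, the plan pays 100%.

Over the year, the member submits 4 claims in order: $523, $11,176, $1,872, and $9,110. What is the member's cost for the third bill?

Claim 1 ($523): fully absorbed by the deductible. Member pays $523; OOP now $523.
Claim 2 ($11,176): $1,274 to deductible, leaving $9,902; member's 40% is $3,960.80. Cost to member: $5,234.80. OOP to date $5,757.80.
Claim 3 ($1,872): deductible met; 40% of $1,872 = $748.80. That would push OOP to $6,506.60, over the $6,100 cap, so member pays $6,100 − $5,757.80 = $342.20.

$342.20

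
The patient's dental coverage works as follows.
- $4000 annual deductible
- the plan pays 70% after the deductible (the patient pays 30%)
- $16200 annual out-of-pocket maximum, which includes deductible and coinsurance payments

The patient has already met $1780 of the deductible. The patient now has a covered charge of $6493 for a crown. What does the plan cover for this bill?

$2991.10

Remaining deductible: $4000 − $1780 = $2220.
The remaining $4273 (= $6493 − $2220) moves to coinsurance.
30% of $4273 = $1281.90 falls to the patient.
Patient responsibility before any cap: $2220 + $1281.90 = $3501.90.
Cumulative spending $1780 + $3501.90 = $5281.90 stays under the $16200 maximum.
The insurer covers the remainder: $6493 − $3501.90 = $2991.10.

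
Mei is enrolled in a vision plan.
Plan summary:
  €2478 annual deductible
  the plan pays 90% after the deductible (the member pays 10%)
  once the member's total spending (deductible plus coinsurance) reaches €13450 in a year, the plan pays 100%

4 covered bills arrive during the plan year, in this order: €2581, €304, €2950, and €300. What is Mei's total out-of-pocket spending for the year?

€2843.70

#1 (€2581): deductible takes €2478, €103 remains; coinsurance €103 × 10% = €10.30. Cost to member: €2488.30. OOP to date €2488.30.
#2 (€304): deductible met; 10% of €304 = €30.40. Member owes €30.40 (running OOP €2518.70).
#3 (€2950): deductible met; 10% of €2950 = €295. Member owes €295 (running OOP €2813.70).
#4 (€300): 10% coinsurance on €300 = €30. Member pays €30; OOP now €2843.70.
Total paid by the member: €2488.30 + €30.40 + €295 + €30 = €2843.70.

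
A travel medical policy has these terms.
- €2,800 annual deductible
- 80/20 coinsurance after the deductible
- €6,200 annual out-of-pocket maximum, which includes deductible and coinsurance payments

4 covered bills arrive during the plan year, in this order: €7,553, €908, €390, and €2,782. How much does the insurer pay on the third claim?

Bill 1, €7,553: €2,800 to deductible, leaving €4,753; 20% of €4,753 = €950.60. Cost to traveler: €3,750.60. OOP to date €3,750.60. Insurer: €7,553 − €3,750.60 = €3,802.40.
Bill 2, €908: 20% coinsurance on €908 = €181.60. Traveler owes €181.60 (running OOP €3,932.20). Insurer: €908 − €181.60 = €726.40.
Bill 3, €390: deductible already satisfied, so traveler's share is 20% × €390 = €78. Cost to traveler: €78. OOP to date €4,010.20. Plan pays €390 − €78 = €312.

€312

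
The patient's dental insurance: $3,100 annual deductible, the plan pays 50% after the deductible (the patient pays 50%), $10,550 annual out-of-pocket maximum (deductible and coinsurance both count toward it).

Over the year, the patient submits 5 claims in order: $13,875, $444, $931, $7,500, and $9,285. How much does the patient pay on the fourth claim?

#1 ($13,875): $3,100 to deductible, leaving $10,775; coinsurance $10,775 × 50% = $5,387.50. Patient pays $8,487.50; OOP now $8,487.50.
#2 ($444): 50% coinsurance on $444 = $222. Cost to patient: $222. OOP to date $8,709.50.
#3 ($931): deductible met; 50% of $931 = $465.50. Patient owes $465.50 (running OOP $9,175).
#4 ($7,500): deductible met; 50% of $7,500 = $3,750. That would push OOP to $12,925, over the $10,550 cap, so patient pays $10,550 − $9,175 = $1,375.

$1,375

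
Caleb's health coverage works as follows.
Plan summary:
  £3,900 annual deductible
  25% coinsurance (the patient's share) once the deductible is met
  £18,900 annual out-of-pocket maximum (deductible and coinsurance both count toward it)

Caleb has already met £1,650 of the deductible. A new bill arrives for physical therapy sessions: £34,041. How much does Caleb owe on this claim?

£10,197.75

Remaining deductible: £3,900 − £1,650 = £2,250.
The remaining £31,791 (= £34,041 − £2,250) moves to coinsurance.
25% of £31,791 = £7,947.75 falls to the patient.
So the patient owes £2,250 + £7,947.75 = £10,197.75 before any cap.
Year-to-date out-of-pocket becomes £1,650 + £10,197.75 = £11,847.75, still under the £18,900 maximum, so no cap applies.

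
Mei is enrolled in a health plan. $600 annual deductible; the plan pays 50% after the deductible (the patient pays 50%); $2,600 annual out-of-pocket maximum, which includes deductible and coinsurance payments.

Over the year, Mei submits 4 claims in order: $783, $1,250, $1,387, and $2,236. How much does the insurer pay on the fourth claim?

$1,646

Bill 1, $783: deductible takes $600, $183 remains; coinsurance $183 × 50% = $91.50. Patient pays $691.50; OOP now $691.50. Plan pays $783 − $691.50 = $91.50.
Bill 2, $1,250: deductible already satisfied, so patient's share is 50% × $1,250 = $625. Patient owes $625 (running OOP $1,316.50). Plan pays $1,250 − $625 = $625.
Bill 3, $1,387: deductible met; 50% of $1,387 = $693.50. Cost to patient: $693.50. OOP to date $2,010. Plan pays $1,387 − $693.50 = $693.50.
Bill 4, $2,236: deductible already satisfied, so patient's share is 50% × $2,236 = $1,118. Adding that to $2,010 gives $3,128, past the $2,600 cap; patient pays only $2,600 − $2,010 = $590. Plan pays $2,236 − $590 = $1,646.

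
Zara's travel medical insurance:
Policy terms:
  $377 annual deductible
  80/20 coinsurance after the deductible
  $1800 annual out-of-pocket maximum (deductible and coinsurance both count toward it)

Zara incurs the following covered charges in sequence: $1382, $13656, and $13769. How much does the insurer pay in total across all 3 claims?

$27007

Bill 1, $1382: deductible takes $377, $1005 remains; traveler's 20% is $201. Traveler owes $578 (running OOP $578). Insurer: $1382 − $578 = $804.
Bill 2, $13656: 20% coinsurance on $13656 = $2731.20. OOP would hit $3309.20 > $1800, so the cap limits the traveler to $1800 − $578 = $1222. Insurer: $13656 − $1222 = $12434.
Bill 3, $13769: deductible already satisfied, so traveler's share is 20% × $13769 = $2753.80. That would push OOP to $4553.80, over the $1800 cap, so traveler pays $1800 − $1800 = $0. Plan pays $13769 − $0 = $13769.
Insurer total: $804 + $12434 + $13769 = $27007.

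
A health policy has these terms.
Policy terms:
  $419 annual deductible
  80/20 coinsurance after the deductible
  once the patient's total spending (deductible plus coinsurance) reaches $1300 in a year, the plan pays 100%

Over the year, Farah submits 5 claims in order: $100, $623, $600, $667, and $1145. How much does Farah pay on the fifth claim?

$229

Claim 1 — $100: fully absorbed by the deductible. Patient pays $100; OOP now $100.
Claim 2 — $623: $319 finishes the deductible; $304 goes to coinsurance; 20% of $304 = $60.80. Patient pays $379.80; OOP now $479.80.
Claim 3 — $600: deductible already satisfied, so patient's share is 20% × $600 = $120. Cost to patient: $120. OOP to date $599.80.
Claim 4 — $667: 20% coinsurance on $667 = $133.40. Patient pays $133.40; OOP now $733.20.
Claim 5 — $1145: deductible met; 20% of $1145 = $229. Cost to patient: $229. OOP to date $962.20.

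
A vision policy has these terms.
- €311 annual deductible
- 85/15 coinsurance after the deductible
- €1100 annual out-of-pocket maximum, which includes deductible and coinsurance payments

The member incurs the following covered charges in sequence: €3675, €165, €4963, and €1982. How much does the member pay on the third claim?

Claim 1 (€3675): deductible takes €311, €3364 remains; coinsurance €3364 × 15% = €504.60. Cost to member: €815.60. OOP to date €815.60.
Claim 2 (€165): 15% coinsurance on €165 = €24.75. Member owes €24.75 (running OOP €840.35).
Claim 3 (€4963): deductible met; 15% of €4963 = €744.45. Adding that to €840.35 gives €1584.80, past the €1100 cap; member pays only €1100 − €840.35 = €259.65.

€259.65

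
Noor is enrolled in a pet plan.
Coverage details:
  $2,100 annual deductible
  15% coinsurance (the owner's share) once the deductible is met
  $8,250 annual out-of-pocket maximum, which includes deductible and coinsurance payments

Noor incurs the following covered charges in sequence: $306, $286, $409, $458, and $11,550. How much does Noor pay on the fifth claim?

$2,277.35

Claim 1 ($306): fully absorbed by the deductible. Owner owes $306 (running OOP $306).
Claim 2 ($286): all of it applies to the deductible. Owner owes $286 (running OOP $592).
Claim 3 ($409): all of it applies to the deductible. Owner pays $409; OOP now $1,001.
Claim 4 ($458): all of it applies to the deductible. Owner pays $458; OOP now $1,459.
Claim 5 ($11,550): deductible takes $641, $10,909 remains; coinsurance $10,909 × 15% = $1,636.35. Owner owes $2,277.35 (running OOP $3,736.35).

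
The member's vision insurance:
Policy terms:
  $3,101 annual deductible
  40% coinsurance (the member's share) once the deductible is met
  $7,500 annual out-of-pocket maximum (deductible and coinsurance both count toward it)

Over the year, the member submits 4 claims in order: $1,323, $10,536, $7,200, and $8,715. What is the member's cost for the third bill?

$895.80

#1 ($1,323): all of it applies to the deductible. Cost to member: $1,323. OOP to date $1,323.
#2 ($10,536): $1,778 to deductible, leaving $8,758; coinsurance $8,758 × 40% = $3,503.20. Cost to member: $5,281.20. OOP to date $6,604.20.
#3 ($7,200): 40% coinsurance on $7,200 = $2,880. That would push OOP to $9,484.20, over the $7,500 cap, so member pays $7,500 − $6,604.20 = $895.80.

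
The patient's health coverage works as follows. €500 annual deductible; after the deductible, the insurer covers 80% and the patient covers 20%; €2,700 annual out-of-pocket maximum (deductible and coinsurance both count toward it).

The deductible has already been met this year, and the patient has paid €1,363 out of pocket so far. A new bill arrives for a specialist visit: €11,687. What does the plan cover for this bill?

€10,350

With the deductible met, the entire €11,687 is subject to coinsurance.
20% of €11,687 = €2,337.40 falls to the patient.
That would bring total out-of-pocket to €3,700.40, past the €2,700 cap. The patient is capped at €2,700 − €1,363 = €1,337 on this claim.
The plan picks up €11,687 − €1,337 = €10,350.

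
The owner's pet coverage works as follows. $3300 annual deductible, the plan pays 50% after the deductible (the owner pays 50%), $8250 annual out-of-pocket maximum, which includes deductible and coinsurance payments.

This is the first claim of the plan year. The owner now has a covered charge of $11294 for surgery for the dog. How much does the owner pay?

Nothing has been paid toward the $3300 deductible, so the first $3300 of this charge is applied there.
After the $3300 deductible portion, $11294 − $3300 = $7994 is subject to coinsurance.
50% of $7994 = $3997 falls to the owner.
That puts the owner's cost at $3300 + $3997 = $7297 before any cap.
Total out-of-pocket so far would be $0 + $7297 = $7297, below the $8250 cap — no reduction.

$7297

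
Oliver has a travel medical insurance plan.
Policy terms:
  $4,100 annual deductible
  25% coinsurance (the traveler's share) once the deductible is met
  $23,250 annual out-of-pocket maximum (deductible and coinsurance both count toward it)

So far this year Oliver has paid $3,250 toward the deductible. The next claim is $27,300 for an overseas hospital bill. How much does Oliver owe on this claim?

Deductible still to meet: $4,100 − $3,250 = $850.
That leaves $27,300 − $850 = $26,450 for coinsurance.
Coinsurance: $26,450 × 25% = $6,612.50.
So the traveler owes $850 + $6,612.50 = $7,462.50 before any cap.
Cumulative spending $3,250 + $7,462.50 = $10,712.50 stays under the $23,250 maximum.

$7,462.50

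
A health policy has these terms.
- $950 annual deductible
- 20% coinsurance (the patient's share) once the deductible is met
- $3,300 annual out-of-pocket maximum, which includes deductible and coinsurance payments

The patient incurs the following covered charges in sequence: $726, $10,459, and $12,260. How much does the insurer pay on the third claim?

Bill 1, $726: all of it applies to the deductible. Patient pays $726; OOP now $726. Plan pays $726 − $726 = $0.
Bill 2, $10,459: $224 to deductible, leaving $10,235; patient's 20% is $2,047. Patient owes $2,271 (running OOP $2,997). Insurer: $10,459 − $2,271 = $8,188.
Bill 3, $12,260: deductible met; 20% of $12,260 = $2,452. OOP would hit $5,449 > $3,300, so the cap limits the patient to $3,300 − $2,997 = $303. Plan pays $12,260 − $303 = $11,957.

$11,957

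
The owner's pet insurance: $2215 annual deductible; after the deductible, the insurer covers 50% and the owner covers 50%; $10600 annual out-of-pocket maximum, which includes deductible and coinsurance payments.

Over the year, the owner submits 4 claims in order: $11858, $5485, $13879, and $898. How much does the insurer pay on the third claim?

$13058

Claim 1 — $11858: $2215 finishes the deductible; $9643 goes to coinsurance; 50% of $9643 = $4821.50. Owner pays $7036.50; OOP now $7036.50. Insurer: $11858 − $7036.50 = $4821.50.
Claim 2 — $5485: deductible met; 50% of $5485 = $2742.50. Owner pays $2742.50; OOP now $9779. Plan pays $5485 − $2742.50 = $2742.50.
Claim 3 — $13879: 50% coinsurance on $13879 = $6939.50. Adding that to $9779 gives $16718.50, past the $10600 cap; owner pays only $10600 − $9779 = $821. Plan pays $13879 − $821 = $13058.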